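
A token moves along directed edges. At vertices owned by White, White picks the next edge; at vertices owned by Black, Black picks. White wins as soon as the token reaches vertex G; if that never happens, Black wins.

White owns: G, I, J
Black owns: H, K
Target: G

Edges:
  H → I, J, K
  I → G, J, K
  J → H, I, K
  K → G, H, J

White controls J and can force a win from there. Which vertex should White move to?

A0 = {G}
A1: add {I} — I (White) has I→G.
A2: add {J} — J (White) has J→I.
A3 = A2; e.g. H (Black) can still go to K. Fixed point.
From J, successor I is in the attractor (rank 1); the other successors H, K are not.

I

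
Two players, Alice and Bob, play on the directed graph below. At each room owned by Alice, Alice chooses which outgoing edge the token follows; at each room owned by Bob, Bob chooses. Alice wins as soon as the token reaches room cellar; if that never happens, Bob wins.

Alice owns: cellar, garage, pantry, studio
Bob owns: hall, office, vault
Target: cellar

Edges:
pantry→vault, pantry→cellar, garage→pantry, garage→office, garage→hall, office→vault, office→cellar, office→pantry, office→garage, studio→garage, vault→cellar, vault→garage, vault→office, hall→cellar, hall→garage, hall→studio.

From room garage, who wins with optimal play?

Alice

A0 = {cellar}
A1: add {pantry} — pantry (Alice) has pantry→cellar.
A2: add {garage} — garage (Alice) has garage→pantry.
garage ∈ A2, so Alice can force the target.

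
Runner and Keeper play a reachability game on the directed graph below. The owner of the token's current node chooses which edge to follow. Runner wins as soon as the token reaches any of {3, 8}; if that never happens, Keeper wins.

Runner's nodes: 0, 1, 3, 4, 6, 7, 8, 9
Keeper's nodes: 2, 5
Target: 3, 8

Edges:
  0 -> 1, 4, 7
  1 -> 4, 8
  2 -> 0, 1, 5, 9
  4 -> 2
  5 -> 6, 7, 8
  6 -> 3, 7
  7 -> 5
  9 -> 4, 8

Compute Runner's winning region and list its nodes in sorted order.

A0 = {3, 8}
A1: add {1, 6, 9} — 1 (Runner) has 1→8; 6 (Runner) has 6→3; 9 (Runner) has 9→8.
A2: add {0} — 0 (Runner) has 0→1.
A3 = A2; e.g. 2 (Keeper) can still go to 5. Fixed point.
Runner's winning region = {0, 1, 3, 6, 8, 9}.

0, 1, 3, 6, 8, 9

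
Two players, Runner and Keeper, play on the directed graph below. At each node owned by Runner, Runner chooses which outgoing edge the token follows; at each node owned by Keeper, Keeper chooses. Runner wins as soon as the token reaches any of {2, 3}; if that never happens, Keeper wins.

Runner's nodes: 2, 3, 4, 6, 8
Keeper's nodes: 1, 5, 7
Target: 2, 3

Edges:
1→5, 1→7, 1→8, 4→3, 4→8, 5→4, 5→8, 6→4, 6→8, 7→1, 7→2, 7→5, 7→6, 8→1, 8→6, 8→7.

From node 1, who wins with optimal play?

A0 = {2, 3}
A1: add {4} — 4 (Runner) has 4→3.
A2: add {6} — 6 (Runner) has 6→4.
A3: add {8} — 8 (Runner) has 8→6.
A4: add {5} — 5 (Keeper): all of {4, 8} already in.
A5 = A4; e.g. 1 (Keeper) can still go to 7. Fixed point.
1 never enters the attractor, so Keeper can avoid the target forever.

Keeper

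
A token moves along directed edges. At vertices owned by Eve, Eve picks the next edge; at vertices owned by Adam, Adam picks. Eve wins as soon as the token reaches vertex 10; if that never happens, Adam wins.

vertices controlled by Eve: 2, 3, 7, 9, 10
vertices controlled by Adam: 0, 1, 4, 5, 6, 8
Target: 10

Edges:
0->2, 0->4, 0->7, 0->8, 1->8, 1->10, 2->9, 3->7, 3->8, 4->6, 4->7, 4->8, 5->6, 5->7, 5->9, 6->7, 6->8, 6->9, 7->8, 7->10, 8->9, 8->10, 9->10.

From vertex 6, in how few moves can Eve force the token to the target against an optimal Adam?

A0 = {10}
A1: add {7, 9} — 7 (Eve) has 7→10; 9 (Eve) has 9→10.
A2: add {2, 3, 8} — 2 (Eve) has 2→9; 3 (Eve) has 3→7; 8 (Adam): all of {9, 10} already in.
A3: add {1, 6} — 1 (Adam): all of {8, 10} already in; 6 (Adam): all of {7, 8, 9} already in.
6 enters the attractor at level 3, so Eve can force the target in 3 moves from there.

3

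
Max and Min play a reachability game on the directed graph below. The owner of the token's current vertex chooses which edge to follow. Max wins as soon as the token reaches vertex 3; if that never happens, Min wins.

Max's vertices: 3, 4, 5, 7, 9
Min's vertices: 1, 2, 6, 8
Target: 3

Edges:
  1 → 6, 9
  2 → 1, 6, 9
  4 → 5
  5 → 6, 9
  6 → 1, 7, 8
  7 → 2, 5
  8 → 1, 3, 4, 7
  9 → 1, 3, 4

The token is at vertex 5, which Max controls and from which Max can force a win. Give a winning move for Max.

9

A0 = {3}
A1: add {9} — 9 (Max) has 9→3.
A2: add {5} — 5 (Max) has 5→9.
A3: add {4, 7} — 4 (Max) has 4→5; 7 (Max) has 7→5.
A4 = A3; e.g. 1 (Min) can still go to 6. Fixed point.
From 5, successor 9 is in the attractor (rank 1); the other successor 6 is not.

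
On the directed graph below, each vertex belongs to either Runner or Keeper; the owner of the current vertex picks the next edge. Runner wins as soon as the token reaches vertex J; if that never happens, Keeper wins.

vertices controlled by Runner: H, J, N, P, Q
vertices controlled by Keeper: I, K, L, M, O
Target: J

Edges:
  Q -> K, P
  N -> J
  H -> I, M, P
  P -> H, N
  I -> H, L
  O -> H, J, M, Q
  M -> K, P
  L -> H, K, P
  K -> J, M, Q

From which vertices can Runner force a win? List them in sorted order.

A0 = {J}
A1: add {N} — N (Runner) has N→J.
A2: add {P} — P (Runner) has P→N.
A3: add {H, Q} — H (Runner) has H→P; Q (Runner) has Q→P.
A4 = A3; e.g. I (Keeper) can still go to L. Fixed point.
Runner's winning region = {H, J, N, P, Q}.

H, J, N, P, Q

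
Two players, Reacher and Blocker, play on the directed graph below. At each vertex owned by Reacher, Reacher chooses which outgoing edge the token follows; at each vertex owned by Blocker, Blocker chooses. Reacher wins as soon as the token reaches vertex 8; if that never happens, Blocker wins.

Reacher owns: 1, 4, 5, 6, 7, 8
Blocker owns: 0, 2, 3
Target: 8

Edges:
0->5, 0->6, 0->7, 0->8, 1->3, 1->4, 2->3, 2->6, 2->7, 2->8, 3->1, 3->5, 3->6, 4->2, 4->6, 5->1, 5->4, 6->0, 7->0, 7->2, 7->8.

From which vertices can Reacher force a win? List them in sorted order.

A0 = {8}
A1: add {7} — 7 (Reacher) has 7→8.
A2 = A1; e.g. 0 (Blocker) can still go to 5. Fixed point.
Reacher's winning region = {7, 8}.

7, 8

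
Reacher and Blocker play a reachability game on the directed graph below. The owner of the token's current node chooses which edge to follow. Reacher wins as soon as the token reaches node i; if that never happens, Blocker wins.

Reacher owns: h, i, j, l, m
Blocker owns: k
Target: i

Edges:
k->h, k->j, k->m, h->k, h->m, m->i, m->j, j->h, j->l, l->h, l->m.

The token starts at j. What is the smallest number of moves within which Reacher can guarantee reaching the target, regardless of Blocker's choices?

A0 = {i}
A1: add {m} — m (Reacher) has m→i.
A2: add {h, l} — h (Reacher) has h→m; l (Reacher) has l→m.
A3: add {j} — j (Reacher) has j→h.
j enters the attractor at level 3, so Reacher can force the target in 3 moves from there.

3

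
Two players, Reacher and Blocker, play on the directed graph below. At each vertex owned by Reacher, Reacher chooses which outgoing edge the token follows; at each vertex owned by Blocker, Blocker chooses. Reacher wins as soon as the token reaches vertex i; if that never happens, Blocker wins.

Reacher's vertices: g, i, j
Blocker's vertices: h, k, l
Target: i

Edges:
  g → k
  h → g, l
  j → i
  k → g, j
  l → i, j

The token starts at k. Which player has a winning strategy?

A0 = {i}
A1: add {j} — j (Reacher) has j→i.
A2: add {l} — l (Blocker): all of {i, j} already in.
A3 = A2; e.g. g (Reacher) has no edge into A2. Fixed point.
k never enters the attractor, so Blocker can avoid the target forever.

Blocker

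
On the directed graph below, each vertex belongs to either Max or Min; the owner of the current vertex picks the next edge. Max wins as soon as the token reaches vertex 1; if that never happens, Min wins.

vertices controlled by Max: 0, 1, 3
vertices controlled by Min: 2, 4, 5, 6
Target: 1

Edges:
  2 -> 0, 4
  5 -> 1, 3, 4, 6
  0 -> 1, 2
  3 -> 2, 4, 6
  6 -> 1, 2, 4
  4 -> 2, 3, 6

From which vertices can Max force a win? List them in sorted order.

A0 = {1}
A1: add {0} — 0 (Max) has 0→1.
A2 = A1; e.g. 2 (Min) can still go to 4. Fixed point.
Max's winning region = {0, 1}.

0, 1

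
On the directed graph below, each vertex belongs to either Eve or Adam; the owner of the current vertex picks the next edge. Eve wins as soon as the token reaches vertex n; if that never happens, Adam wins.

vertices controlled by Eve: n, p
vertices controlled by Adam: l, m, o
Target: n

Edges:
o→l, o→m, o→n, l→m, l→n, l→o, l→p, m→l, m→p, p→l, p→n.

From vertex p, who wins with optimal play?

Eve

A0 = {n}
A1: add {p} — p (Eve) has p→n.
A2 = A1; e.g. l (Adam) can still go to m. Fixed point.
p ∈ A1, so Eve can force the target.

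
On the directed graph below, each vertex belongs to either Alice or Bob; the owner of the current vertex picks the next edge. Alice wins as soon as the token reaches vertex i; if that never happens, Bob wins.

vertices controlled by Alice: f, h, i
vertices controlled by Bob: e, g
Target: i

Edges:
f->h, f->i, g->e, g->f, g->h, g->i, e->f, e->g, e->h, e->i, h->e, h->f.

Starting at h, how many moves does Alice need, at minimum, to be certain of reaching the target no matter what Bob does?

2

A0 = {i}
A1: add {f} — f (Alice) has f→i.
A2: add {h} — h (Alice) has h→f.
A3 = A2; e.g. e (Bob) can still go to g. Fixed point.
h enters the attractor at level 2, so Alice can force the target in 2 moves from there.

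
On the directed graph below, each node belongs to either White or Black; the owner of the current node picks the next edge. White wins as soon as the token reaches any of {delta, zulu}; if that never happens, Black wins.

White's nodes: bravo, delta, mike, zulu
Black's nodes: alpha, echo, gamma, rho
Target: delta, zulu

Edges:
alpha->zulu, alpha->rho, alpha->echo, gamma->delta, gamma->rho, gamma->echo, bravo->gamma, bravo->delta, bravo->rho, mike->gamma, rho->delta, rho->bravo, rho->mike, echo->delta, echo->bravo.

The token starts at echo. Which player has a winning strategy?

White

A0 = {delta, zulu}
A1: add {bravo} — bravo (White) has bravo→delta.
A2: add {echo} — echo (Black): all of {delta, bravo} already in.
A3 = A2; e.g. alpha (Black) can still go to rho. Fixed point.
echo ∈ A2, so White can force the target.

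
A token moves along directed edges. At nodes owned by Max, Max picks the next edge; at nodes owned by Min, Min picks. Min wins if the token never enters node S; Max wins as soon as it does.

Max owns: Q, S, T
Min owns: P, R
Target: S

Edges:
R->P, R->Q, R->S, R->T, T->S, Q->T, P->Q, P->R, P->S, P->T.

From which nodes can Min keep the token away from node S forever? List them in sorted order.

A0 = {S}
A1: add {T} — T (Max) has T→S.
A2: add {Q} — Q (Max) has Q→T.
A3 = A2; e.g. P (Min) can still go to R. Fixed point.
Max's attractor = {Q, S, T}; Min avoids the target exactly from the complement.

P, R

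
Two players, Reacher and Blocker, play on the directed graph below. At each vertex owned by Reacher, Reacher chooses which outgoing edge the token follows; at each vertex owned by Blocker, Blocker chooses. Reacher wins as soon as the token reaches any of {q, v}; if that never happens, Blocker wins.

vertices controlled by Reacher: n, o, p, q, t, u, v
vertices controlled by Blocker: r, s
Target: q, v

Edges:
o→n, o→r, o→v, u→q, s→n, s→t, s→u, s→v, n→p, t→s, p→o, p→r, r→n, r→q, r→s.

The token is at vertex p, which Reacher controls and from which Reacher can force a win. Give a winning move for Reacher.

A0 = {q, v}
A1: add {o, u} — o (Reacher) has o→v; u (Reacher) has u→q.
A2: add {p} — p (Reacher) has p→o.
A3: add {n} — n (Reacher) has n→p.
A4 = A3; e.g. r (Blocker) can still go to s. Fixed point.
From p, successor o is in the attractor (rank 1); the other successor r is not.

o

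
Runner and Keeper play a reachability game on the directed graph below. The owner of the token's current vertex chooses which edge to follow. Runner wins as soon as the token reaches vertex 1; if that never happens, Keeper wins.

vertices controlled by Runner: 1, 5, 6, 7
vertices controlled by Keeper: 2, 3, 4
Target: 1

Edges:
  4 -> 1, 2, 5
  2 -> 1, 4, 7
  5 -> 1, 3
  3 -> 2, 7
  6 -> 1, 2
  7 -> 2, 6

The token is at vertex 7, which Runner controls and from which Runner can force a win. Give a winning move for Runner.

A0 = {1}
A1: add {5, 6} — 5 (Runner) has 5→1; 6 (Runner) has 6→1.
A2: add {7} — 7 (Runner) has 7→6.
A3 = A2; e.g. 2 (Keeper) can still go to 4. Fixed point.
From 7, successor 6 is in the attractor (rank 1); the other successor 2 is not.

6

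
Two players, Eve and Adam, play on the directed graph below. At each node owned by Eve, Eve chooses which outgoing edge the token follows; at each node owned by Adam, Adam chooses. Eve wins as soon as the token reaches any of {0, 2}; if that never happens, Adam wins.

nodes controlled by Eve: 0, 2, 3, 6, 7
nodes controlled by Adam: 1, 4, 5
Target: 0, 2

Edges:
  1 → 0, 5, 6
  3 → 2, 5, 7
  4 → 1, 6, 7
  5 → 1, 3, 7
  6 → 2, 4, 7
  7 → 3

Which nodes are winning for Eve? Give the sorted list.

0, 2, 3, 6, 7

A0 = {0, 2}
A1: add {3, 6} — 3 (Eve) has 3→2; 6 (Eve) has 6→2.
A2: add {7} — 7 (Eve) has 7→3.
A3 = A2; e.g. 1 (Adam) can still go to 5. Fixed point.
Eve's winning region = {0, 2, 3, 6, 7}.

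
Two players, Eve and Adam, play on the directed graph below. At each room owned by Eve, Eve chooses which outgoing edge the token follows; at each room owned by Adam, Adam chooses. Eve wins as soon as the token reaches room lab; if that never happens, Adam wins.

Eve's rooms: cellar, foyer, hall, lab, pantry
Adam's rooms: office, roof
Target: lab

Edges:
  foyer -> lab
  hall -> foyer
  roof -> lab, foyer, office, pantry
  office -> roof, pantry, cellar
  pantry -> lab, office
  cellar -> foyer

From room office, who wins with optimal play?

A0 = {lab}
A1: add {foyer, pantry} — foyer (Eve) has foyer→lab; pantry (Eve) has pantry→lab.
A2: add {cellar, hall} — hall (Eve) has hall→foyer; cellar (Eve) has cellar→foyer.
A3 = A2; e.g. roof (Adam) can still go to office. Fixed point.
office never enters the attractor, so Adam can avoid the target forever.

Adam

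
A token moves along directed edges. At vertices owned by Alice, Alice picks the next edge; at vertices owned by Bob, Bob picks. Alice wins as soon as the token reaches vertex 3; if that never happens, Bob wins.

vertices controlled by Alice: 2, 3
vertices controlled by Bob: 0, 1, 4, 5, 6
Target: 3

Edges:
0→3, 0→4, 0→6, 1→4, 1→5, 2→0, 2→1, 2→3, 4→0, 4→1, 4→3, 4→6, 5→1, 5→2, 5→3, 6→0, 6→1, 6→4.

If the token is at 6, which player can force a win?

A0 = {3}
A1: add {2} — 2 (Alice) has 2→3.
A2 = A1; e.g. 0 (Bob) can still go to 4. Fixed point.
6 never enters the attractor, so Bob can avoid the target forever.

Bob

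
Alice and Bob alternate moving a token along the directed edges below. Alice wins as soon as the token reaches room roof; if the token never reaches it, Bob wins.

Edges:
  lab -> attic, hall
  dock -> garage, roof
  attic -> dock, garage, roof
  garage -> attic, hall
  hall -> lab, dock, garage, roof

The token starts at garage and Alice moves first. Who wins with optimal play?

Track states (vertex, player-to-move).
A0 = {(roof,Alice), (roof,Bob)}
A1: add {(dock,Alice), (attic,Alice), (hall,Alice)}.
A2: add {(lab,Bob), (garage,Bob)}.
A3 = A2; e.g. (lab,Alice) stays out. (garage,Alice) never enters ⇒ Bob avoids the target.

Bob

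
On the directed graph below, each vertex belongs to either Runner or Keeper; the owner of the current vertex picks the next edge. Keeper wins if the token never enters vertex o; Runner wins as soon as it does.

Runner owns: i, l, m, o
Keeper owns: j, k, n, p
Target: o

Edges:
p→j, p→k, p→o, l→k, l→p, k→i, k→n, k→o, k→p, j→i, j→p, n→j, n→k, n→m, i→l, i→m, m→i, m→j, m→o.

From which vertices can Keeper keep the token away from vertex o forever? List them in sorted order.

j, k, l, n, p

A0 = {o}
A1: add {m} — m (Runner) has m→o.
A2: add {i} — i (Runner) has i→m.
A3 = A2; e.g. j (Keeper) can still go to p. Fixed point.
Runner's attractor = {i, m, o}; Keeper avoids the target exactly from the complement.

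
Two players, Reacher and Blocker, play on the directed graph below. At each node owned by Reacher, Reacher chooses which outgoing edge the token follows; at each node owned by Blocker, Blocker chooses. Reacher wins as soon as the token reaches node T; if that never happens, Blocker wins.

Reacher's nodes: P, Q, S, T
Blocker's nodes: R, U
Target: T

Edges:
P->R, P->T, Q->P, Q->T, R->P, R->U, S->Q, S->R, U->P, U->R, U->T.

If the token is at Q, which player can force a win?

A0 = {T}
A1: add {P, Q} — P (Reacher) has P→T; Q (Reacher) has Q→T.
Q ∈ A1, so Reacher can force the target.

Reacher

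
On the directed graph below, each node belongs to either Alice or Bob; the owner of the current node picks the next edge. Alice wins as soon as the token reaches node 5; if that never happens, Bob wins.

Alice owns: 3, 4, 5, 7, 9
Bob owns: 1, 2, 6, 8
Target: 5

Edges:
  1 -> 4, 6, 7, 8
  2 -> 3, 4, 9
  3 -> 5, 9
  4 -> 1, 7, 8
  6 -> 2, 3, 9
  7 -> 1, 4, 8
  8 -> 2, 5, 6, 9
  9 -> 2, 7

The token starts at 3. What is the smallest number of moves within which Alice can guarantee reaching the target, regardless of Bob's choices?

A0 = {5}
A1: add {3} — 3 (Alice) has 3→5.
A2 = A1; e.g. 1 (Bob) can still go to 4. Fixed point.
3 enters the attractor at level 1, so Alice can force the target in 1 move from there.

1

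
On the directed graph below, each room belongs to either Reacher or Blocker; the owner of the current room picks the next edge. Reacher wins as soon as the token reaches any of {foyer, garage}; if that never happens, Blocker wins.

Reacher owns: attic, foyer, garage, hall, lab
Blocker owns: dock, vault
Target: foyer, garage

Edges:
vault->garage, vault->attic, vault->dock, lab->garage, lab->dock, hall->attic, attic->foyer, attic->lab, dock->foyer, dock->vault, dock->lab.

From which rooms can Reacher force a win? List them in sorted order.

attic, foyer, garage, hall, lab

A0 = {foyer, garage}
A1: add {attic, lab} — lab (Reacher) has lab→garage; attic (Reacher) has attic→foyer.
A2: add {hall} — hall (Reacher) has hall→attic.
A3 = A2; e.g. vault (Blocker) can still go to dock. Fixed point.
Reacher's winning region = {attic, foyer, garage, hall, lab}.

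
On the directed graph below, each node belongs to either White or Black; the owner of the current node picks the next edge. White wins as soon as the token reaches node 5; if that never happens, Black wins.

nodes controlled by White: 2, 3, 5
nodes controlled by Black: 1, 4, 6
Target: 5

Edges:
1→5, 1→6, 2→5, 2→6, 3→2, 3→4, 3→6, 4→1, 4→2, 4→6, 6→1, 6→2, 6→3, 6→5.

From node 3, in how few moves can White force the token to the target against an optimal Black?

2

A0 = {5}
A1: add {2} — 2 (White) has 2→5.
A2: add {3} — 3 (White) has 3→2.
A3 = A2; e.g. 1 (Black) can still go to 6. Fixed point.
3 enters the attractor at level 2, so White can force the target in 2 moves from there.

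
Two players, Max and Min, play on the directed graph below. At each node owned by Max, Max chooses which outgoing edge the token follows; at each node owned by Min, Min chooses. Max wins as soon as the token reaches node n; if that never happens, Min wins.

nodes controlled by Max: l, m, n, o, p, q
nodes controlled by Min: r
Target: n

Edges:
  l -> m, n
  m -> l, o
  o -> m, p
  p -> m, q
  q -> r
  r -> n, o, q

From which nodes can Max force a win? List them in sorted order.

l, m, n, o, p

A0 = {n}
A1: add {l} — l (Max) has l→n.
A2: add {m} — m (Max) has m→l.
A3: add {o, p} — o (Max) has o→m; p (Max) has p→m.
A4 = A3; e.g. q (Max) has no edge into A3. Fixed point.
Max's winning region = {l, m, n, o, p}.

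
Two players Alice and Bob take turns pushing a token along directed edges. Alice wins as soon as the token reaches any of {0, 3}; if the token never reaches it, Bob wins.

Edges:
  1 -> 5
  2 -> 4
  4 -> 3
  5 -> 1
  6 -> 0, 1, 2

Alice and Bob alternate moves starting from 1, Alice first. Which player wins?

Track states (vertex, player-to-move).
A0 = {(0,Alice), (0,Bob), (3,Alice), (3,Bob)}
A1: add {(4,Alice), (4,Bob), (6,Alice)}.
A2: add {(2,Alice), (2,Bob)}.
A3 = A2; e.g. (1,Alice) stays out. (1,Alice) never enters ⇒ Bob avoids the target.

Bob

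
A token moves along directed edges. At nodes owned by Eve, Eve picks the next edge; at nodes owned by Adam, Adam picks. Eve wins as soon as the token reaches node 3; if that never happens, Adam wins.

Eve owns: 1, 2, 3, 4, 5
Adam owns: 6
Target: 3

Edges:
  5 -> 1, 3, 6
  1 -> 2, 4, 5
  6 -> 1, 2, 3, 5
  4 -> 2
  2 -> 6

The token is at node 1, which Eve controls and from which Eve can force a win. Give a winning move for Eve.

5

A0 = {3}
A1: add {5} — 5 (Eve) has 5→3.
A2: add {1} — 1 (Eve) has 1→5.
A3 = A2; e.g. 2 (Eve) has no edge into A2. Fixed point.
From 1, successor 5 is in the attractor (rank 1); the other successors 2, 4 are not.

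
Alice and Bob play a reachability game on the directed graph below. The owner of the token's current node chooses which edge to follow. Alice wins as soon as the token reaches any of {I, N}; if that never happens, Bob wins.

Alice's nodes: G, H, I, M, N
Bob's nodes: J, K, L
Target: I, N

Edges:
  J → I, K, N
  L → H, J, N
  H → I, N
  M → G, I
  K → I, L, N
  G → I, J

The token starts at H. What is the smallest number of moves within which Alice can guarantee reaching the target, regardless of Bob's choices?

1

A0 = {I, N}
A1: add {G, H, M} — G (Alice) has G→I; H (Alice) has H→I; M (Alice) has M→I.
A2 = A1; e.g. J (Bob) can still go to K. Fixed point.
H enters the attractor at level 1, so Alice can force the target in 1 move from there.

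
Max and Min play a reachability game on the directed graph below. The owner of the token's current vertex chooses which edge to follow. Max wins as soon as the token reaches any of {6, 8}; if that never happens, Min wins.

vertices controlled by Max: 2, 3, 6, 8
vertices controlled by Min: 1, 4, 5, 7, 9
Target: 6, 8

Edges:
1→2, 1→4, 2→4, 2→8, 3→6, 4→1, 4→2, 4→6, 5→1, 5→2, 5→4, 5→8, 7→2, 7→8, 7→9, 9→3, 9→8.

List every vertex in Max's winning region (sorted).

A0 = {6, 8}
A1: add {2, 3} — 2 (Max) has 2→8; 3 (Max) has 3→6.
A2: add {9} — 9 (Min): all of {3, 8} already in.
A3: add {7} — 7 (Min): all of {2, 8, 9} already in.
A4 = A3; e.g. 1 (Min) can still go to 4. Fixed point.
Max's winning region = {2, 3, 6, 7, 8, 9}.

2, 3, 6, 7, 8, 9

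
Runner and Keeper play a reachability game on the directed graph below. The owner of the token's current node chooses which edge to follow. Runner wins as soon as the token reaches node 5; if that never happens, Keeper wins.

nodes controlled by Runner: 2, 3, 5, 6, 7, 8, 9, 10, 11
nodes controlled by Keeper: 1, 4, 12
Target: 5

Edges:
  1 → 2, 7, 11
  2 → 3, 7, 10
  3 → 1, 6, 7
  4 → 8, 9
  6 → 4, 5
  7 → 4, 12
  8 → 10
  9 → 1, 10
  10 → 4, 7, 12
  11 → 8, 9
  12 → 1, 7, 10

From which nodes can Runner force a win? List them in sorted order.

2, 3, 5, 6

A0 = {5}
A1: add {6} — 6 (Runner) has 6→5.
A2: add {3} — 3 (Runner) has 3→6.
A3: add {2} — 2 (Runner) has 2→3.
A4 = A3; e.g. 1 (Keeper) can still go to 7. Fixed point.
Runner's winning region = {2, 3, 5, 6}.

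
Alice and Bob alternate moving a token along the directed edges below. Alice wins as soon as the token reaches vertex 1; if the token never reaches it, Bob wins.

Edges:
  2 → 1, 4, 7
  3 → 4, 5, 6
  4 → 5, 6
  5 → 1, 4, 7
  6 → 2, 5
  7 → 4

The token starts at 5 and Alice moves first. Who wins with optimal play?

Alice

Track states (vertex, player-to-move).
A0 = {(1,Alice), (1,Bob)}
A1: add {(2,Alice), (5,Alice)}.
(5,Alice) ∈ A1 ⇒ Alice forces the target.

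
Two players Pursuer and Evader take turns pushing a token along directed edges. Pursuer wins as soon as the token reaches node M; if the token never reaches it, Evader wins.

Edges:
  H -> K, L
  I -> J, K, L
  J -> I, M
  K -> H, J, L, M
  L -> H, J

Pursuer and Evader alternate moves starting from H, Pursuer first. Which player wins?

Track states (vertex, player-to-move).
A0 = {(M,Pursuer), (M,Evader)}
A1: add {(J,Pursuer), (K,Pursuer)}.
A2 = A1; e.g. (H,Pursuer) stays out. (H,Pursuer) never enters ⇒ Evader avoids the target.

Evader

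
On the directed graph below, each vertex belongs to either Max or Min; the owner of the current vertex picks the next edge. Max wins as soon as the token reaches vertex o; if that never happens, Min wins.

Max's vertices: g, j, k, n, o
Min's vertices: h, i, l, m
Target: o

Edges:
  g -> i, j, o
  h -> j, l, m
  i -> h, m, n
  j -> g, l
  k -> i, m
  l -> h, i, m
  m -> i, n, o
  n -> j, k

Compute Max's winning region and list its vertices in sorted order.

A0 = {o}
A1: add {g} — g (Max) has g→o.
A2: add {j} — j (Max) has j→g.
A3: add {n} — n (Max) has n→j.
A4 = A3; e.g. h (Min) can still go to l. Fixed point.
Max's winning region = {g, j, n, o}.

g, j, n, o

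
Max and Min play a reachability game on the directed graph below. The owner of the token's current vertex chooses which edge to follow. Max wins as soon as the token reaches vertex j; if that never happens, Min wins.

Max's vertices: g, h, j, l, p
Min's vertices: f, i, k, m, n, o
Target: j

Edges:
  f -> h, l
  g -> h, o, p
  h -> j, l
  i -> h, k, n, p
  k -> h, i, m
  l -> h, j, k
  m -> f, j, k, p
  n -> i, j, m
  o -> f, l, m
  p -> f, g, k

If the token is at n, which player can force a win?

A0 = {j}
A1: add {h, l} — h (Max) has h→j; l (Max) has l→j.
A2: add {f, g} — f (Min): all of {h, l} already in; g (Max) has g→h.
A3: add {p} — p (Max) has p→f.
A4 = A3; e.g. i (Min) can still go to k. Fixed point.
n never enters the attractor, so Min can avoid the target forever.

Min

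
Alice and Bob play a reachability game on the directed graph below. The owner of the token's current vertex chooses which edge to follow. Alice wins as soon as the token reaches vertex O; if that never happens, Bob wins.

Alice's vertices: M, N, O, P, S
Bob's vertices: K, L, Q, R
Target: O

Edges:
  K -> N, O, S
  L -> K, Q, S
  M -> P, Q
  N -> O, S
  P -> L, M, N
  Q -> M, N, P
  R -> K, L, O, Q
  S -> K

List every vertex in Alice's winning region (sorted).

A0 = {O}
A1: add {N} — N (Alice) has N→O.
A2: add {P} — P (Alice) has P→N.
A3: add {M} — M (Alice) has M→P.
A4: add {Q} — Q (Bob): all of {M, N, P} already in.
A5 = A4; e.g. K (Bob) can still go to S. Fixed point.
Alice's winning region = {M, N, O, P, Q}.

M, N, O, P, Q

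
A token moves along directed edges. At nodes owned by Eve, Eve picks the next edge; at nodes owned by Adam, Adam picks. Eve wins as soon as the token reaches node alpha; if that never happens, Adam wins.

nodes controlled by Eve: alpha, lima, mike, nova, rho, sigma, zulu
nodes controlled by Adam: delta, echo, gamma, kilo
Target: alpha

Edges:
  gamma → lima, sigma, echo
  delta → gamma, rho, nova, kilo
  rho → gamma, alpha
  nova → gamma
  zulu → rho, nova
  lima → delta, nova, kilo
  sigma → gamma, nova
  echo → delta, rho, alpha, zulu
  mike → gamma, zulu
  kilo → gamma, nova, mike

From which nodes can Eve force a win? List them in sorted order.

A0 = {alpha}
A1: add {rho} — rho (Eve) has rho→alpha.
A2: add {zulu} — zulu (Eve) has zulu→rho.
A3: add {mike} — mike (Eve) has mike→zulu.
A4 = A3; e.g. gamma (Adam) can still go to lima. Fixed point.
Eve's winning region = {alpha, mike, rho, zulu}.

alpha, mike, rho, zulu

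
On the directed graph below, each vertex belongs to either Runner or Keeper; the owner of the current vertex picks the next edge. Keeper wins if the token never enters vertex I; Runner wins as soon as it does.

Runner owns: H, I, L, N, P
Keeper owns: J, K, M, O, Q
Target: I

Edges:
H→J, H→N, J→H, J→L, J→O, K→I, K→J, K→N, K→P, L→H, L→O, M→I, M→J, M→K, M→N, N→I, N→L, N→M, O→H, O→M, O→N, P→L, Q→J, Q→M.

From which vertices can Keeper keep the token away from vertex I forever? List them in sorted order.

A0 = {I}
A1: add {N} — N (Runner) has N→I.
A2: add {H} — H (Runner) has H→N.
A3: add {L} — L (Runner) has L→H.
A4: add {P} — P (Runner) has P→L.
A5 = A4; e.g. J (Keeper) can still go to O. Fixed point.
Runner's attractor = {H, I, L, N, P}; Keeper avoids the target exactly from the complement.

J, K, M, O, Q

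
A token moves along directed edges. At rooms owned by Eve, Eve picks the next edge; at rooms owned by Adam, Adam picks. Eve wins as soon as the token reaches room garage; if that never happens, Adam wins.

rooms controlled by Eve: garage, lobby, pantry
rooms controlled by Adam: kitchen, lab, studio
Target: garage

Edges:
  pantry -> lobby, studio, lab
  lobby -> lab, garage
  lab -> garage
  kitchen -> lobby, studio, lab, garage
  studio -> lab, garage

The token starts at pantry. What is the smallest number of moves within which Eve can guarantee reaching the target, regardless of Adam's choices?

2

A0 = {garage}
A1: add {lab, lobby} — lobby (Eve) has lobby→garage; lab (Adam): all of {garage} already in.
A2: add {pantry, studio} — pantry (Eve) has pantry→lobby; studio (Adam): all of {lab, garage} already in.
pantry enters the attractor at level 2, so Eve can force the target in 2 moves from there.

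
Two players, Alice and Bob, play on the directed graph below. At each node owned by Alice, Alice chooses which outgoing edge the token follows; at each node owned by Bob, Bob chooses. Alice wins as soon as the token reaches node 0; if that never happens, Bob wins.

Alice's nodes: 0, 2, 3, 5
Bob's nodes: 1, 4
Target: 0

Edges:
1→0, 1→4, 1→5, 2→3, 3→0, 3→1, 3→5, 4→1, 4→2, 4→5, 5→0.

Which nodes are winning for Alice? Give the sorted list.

A0 = {0}
A1: add {3, 5} — 3 (Alice) has 3→0; 5 (Alice) has 5→0.
A2: add {2} — 2 (Alice) has 2→3.
A3 = A2; e.g. 1 (Bob) can still go to 4. Fixed point.
Alice's winning region = {0, 2, 3, 5}.

0, 2, 3, 5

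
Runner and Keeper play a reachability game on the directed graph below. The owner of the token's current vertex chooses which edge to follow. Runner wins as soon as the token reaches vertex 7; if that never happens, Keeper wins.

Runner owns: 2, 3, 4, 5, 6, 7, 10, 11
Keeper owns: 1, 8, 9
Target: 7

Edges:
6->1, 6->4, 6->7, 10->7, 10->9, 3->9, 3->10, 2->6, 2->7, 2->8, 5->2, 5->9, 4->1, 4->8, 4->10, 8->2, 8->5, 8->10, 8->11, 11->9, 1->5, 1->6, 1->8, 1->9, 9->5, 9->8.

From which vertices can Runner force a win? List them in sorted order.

A0 = {7}
A1: add {2, 6, 10} — 2 (Runner) has 2→7; 6 (Runner) has 6→7; 10 (Runner) has 10→7.
A2: add {3, 4, 5} — 3 (Runner) has 3→10; 4 (Runner) has 4→10; 5 (Runner) has 5→2.
A3 = A2; e.g. 1 (Keeper) can still go to 8. Fixed point.
Runner's winning region = {2, 3, 4, 5, 6, 7, 10}.

2, 3, 4, 5, 6, 7, 10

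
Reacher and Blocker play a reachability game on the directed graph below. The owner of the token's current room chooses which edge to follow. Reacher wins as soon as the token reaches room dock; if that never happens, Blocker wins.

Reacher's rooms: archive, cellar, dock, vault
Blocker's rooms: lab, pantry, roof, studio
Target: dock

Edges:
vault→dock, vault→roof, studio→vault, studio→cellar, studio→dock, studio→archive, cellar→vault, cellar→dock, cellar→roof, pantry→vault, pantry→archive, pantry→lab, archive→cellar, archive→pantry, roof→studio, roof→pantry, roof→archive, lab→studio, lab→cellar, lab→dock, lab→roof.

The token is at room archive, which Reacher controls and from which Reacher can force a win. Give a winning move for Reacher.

A0 = {dock}
A1: add {cellar, vault} — vault (Reacher) has vault→dock; cellar (Reacher) has cellar→dock.
A2: add {archive} — archive (Reacher) has archive→cellar.
A3: add {studio} — studio (Blocker): all of {vault, cellar, dock, archive} already in.
A4 = A3; e.g. pantry (Blocker) can still go to lab. Fixed point.
From archive, successor cellar is in the attractor (rank 1); the other successor pantry is not.

cellar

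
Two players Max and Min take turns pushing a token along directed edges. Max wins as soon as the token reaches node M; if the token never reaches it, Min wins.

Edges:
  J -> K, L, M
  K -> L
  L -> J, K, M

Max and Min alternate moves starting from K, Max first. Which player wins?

Min

Track states (vertex, player-to-move).
A0 = {(M,Max), (M,Min)}
A1: add {(J,Max), (L,Max)}.
A2: add {(K,Min)}.
A3 = A2; e.g. (J,Min) stays out. (K,Max) never enters ⇒ Min avoids the target.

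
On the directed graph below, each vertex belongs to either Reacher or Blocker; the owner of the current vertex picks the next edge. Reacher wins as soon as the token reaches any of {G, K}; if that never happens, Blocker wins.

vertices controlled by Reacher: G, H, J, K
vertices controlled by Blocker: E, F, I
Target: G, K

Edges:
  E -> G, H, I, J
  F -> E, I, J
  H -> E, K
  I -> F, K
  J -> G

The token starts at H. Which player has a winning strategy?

Reacher

A0 = {G, K}
A1: add {H, J} — H (Reacher) has H→K; J (Reacher) has J→G.
A2 = A1; e.g. E (Blocker) can still go to I. Fixed point.
H ∈ A1, so Reacher can force the target.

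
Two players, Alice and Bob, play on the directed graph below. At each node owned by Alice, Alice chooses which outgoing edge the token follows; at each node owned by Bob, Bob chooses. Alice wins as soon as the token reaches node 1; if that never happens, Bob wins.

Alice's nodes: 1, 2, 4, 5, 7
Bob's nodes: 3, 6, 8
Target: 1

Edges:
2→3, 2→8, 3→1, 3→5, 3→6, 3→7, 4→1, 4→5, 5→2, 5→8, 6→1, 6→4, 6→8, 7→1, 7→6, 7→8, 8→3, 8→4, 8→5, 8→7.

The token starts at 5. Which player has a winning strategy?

Bob

A0 = {1}
A1: add {4, 7} — 4 (Alice) has 4→1; 7 (Alice) has 7→1.
A2 = A1; e.g. 2 (Alice) has no edge into A1. Fixed point.
5 never enters the attractor, so Bob can avoid the target forever.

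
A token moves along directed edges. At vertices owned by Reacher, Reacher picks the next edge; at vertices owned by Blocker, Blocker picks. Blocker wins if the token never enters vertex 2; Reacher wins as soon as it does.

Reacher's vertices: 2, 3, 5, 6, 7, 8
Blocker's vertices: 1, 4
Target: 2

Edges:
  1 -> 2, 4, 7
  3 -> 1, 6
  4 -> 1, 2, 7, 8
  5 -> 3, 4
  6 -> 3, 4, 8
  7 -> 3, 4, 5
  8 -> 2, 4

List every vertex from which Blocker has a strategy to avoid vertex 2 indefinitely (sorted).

1, 4

A0 = {2}
A1: add {8} — 8 (Reacher) has 8→2.
A2: add {6} — 6 (Reacher) has 6→8.
A3: add {3} — 3 (Reacher) has 3→6.
A4: add {5, 7} — 5 (Reacher) has 5→3; 7 (Reacher) has 7→3.
A5 = A4; e.g. 1 (Blocker) can still go to 4. Fixed point.
Reacher's attractor = {2, 3, 5, 6, 7, 8}; Blocker avoids the target exactly from the complement.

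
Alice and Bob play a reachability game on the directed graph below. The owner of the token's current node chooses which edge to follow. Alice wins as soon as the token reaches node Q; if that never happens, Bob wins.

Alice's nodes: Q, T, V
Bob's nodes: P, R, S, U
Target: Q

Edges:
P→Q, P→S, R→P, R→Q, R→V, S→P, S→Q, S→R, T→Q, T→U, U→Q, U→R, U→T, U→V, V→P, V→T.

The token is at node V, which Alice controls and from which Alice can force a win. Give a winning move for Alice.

T

A0 = {Q}
A1: add {T} — T (Alice) has T→Q.
A2: add {V} — V (Alice) has V→T.
A3 = A2; e.g. P (Bob) can still go to S. Fixed point.
From V, successor T is in the attractor (rank 1); the other successor P is not.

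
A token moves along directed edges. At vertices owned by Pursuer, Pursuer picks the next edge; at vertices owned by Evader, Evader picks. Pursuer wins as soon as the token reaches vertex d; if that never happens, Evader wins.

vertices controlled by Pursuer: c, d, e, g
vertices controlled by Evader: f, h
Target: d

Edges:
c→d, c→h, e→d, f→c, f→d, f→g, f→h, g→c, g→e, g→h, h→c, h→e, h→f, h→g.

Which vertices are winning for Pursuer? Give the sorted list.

c, d, e, g

A0 = {d}
A1: add {c, e} — c (Pursuer) has c→d; e (Pursuer) has e→d.
A2: add {g} — g (Pursuer) has g→c.
A3 = A2; e.g. f (Evader) can still go to h. Fixed point.
Pursuer's winning region = {c, d, e, g}.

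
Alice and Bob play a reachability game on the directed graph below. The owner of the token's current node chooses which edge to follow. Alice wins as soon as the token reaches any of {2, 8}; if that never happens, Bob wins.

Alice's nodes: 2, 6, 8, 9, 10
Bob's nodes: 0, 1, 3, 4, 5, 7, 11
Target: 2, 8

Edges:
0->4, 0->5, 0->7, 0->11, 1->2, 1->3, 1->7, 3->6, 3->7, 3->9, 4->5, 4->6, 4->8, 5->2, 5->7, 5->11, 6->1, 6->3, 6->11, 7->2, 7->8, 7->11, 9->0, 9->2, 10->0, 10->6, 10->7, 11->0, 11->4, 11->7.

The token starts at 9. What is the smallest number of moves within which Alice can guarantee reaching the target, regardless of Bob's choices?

1

A0 = {2, 8}
A1: add {9} — 9 (Alice) has 9→2.
A2 = A1; e.g. 0 (Bob) can still go to 4. Fixed point.
9 enters the attractor at level 1, so Alice can force the target in 1 move from there.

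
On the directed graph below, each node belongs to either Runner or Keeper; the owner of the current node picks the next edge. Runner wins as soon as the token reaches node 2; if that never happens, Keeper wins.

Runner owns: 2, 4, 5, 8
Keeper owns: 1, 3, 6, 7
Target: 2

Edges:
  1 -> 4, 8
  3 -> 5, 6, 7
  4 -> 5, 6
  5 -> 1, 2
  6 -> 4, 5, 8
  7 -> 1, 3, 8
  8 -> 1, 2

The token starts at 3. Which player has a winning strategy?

A0 = {2}
A1: add {5, 8} — 5 (Runner) has 5→2; 8 (Runner) has 8→2.
A2: add {4} — 4 (Runner) has 4→5.
A3: add {1, 6} — 1 (Keeper): all of {4, 8} already in; 6 (Keeper): all of {4, 5, 8} already in.
A4 = A3; e.g. 3 (Keeper) can still go to 7. Fixed point.
3 never enters the attractor, so Keeper can avoid the target forever.

Keeper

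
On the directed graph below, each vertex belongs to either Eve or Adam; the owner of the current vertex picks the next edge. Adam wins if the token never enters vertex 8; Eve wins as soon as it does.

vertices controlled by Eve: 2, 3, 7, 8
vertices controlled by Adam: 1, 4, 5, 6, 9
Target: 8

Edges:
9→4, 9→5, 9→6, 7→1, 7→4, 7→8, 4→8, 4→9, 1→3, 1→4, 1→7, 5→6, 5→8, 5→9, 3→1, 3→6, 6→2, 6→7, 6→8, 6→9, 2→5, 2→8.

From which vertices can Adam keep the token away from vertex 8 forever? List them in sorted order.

A0 = {8}
A1: add {2, 7} — 2 (Eve) has 2→8; 7 (Eve) has 7→8.
A2 = A1; e.g. 1 (Adam) can still go to 3. Fixed point.
Eve's attractor = {2, 7, 8}; Adam avoids the target exactly from the complement.

1, 3, 4, 5, 6, 9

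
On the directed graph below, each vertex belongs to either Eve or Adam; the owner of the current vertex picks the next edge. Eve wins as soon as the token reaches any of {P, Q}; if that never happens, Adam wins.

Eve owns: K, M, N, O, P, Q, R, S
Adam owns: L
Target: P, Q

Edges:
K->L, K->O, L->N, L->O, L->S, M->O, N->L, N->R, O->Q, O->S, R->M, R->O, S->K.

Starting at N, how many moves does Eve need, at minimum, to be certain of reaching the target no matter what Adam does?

3

A0 = {P, Q}
A1: add {O} — O (Eve) has O→Q.
A2: add {K, M, R} — K (Eve) has K→O; M (Eve) has M→O; R (Eve) has R→O.
A3: add {N, S} — N (Eve) has N→R; S (Eve) has S→K.
N enters the attractor at level 3, so Eve can force the target in 3 moves from there.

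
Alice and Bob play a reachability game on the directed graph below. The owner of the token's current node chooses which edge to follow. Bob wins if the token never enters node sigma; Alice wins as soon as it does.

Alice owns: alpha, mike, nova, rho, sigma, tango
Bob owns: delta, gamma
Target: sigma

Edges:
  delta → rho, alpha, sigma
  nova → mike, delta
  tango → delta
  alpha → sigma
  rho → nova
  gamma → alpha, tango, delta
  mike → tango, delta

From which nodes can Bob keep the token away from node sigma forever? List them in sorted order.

A0 = {sigma}
A1: add {alpha} — alpha (Alice) has alpha→sigma.
A2 = A1; e.g. rho (Alice) has no edge into A1. Fixed point.
Alice's attractor = {alpha, sigma}; Bob avoids the target exactly from the complement.

delta, gamma, mike, nova, rho, tango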